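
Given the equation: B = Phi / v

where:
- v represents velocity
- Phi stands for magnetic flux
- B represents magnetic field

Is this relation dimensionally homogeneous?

No

v (velocity) has dimensions [L T^-1].
Phi (magnetic flux) has dimensions [I^-1 L^2 M T^-2].
B (magnetic field) has dimensions [I^-1 M T^-2].

Left side: [I^-1 M T^-2]
Right side: [I^-1 L M T^-1]

The two sides have different dimensions, so the equation is NOT dimensionally consistent.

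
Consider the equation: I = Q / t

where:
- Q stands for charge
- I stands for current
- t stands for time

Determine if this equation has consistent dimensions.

Yes

Q (charge) has dimensions [I T].
I (current) has dimensions [I].
t (time) has dimensions [T].

Left side: [I]
Right side: [I]

Both sides have the same dimensions, so the equation is dimensionally consistent.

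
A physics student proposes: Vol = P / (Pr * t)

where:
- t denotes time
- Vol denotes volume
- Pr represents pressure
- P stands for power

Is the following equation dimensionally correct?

No

t (time) has dimensions [T].
Vol (volume) has dimensions [L^3].
Pr (pressure) has dimensions [L^-1 M T^-2].
P (power) has dimensions [L^2 M T^-3].

Left side: [L^3]
Right side: [L^3 T^-2]

The two sides have different dimensions, so the equation is NOT dimensionally consistent.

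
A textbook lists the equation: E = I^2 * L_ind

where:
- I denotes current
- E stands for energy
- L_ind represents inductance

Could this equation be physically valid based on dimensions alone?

Yes

I (current) has dimensions [I].
E (energy) has dimensions [L^2 M T^-2].
L_ind (inductance) has dimensions [I^-2 L^2 M T^-2].

Left side: [L^2 M T^-2]
Right side: [L^2 M T^-2]

Both sides have the same dimensions, so the equation is dimensionally consistent.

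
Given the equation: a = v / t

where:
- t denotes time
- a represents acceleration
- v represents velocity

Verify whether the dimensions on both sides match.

Yes

t (time) has dimensions [T].
a (acceleration) has dimensions [L T^-2].
v (velocity) has dimensions [L T^-1].

Left side: [L T^-2]
Right side: [L T^-2]

Both sides have the same dimensions, so the equation is dimensionally consistent.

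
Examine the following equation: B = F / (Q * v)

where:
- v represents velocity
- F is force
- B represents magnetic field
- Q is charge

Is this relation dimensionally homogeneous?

Yes

v (velocity) has dimensions [L T^-1].
F (force) has dimensions [L M T^-2].
B (magnetic field) has dimensions [I^-1 M T^-2].
Q (charge) has dimensions [I T].

Left side: [I^-1 M T^-2]
Right side: [I^-1 M T^-2]

Both sides have the same dimensions, so the equation is dimensionally consistent.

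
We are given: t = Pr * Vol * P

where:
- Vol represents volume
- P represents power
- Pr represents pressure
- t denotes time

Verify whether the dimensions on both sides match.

No

Vol (volume) has dimensions [L^3].
P (power) has dimensions [L^2 M T^-3].
Pr (pressure) has dimensions [L^-1 M T^-2].
t (time) has dimensions [T].

Left side: [T]
Right side: [L^4 M^2 T^-5]

The two sides have different dimensions, so the equation is NOT dimensionally consistent.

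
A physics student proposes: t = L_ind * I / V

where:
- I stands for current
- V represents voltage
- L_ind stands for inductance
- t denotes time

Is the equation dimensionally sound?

Yes

I (current) has dimensions [I].
V (voltage) has dimensions [I^-1 L^2 M T^-3].
L_ind (inductance) has dimensions [I^-2 L^2 M T^-2].
t (time) has dimensions [T].

Left side: [T]
Right side: [T]

Both sides have the same dimensions, so the equation is dimensionally consistent.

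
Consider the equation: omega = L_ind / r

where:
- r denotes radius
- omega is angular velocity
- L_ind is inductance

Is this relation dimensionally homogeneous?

No

r (radius) has dimensions [L].
omega (angular velocity) has dimensions [T^-1].
L_ind (inductance) has dimensions [I^-2 L^2 M T^-2].

Left side: [T^-1]
Right side: [I^-2 L M T^-2]

The two sides have different dimensions, so the equation is NOT dimensionally consistent.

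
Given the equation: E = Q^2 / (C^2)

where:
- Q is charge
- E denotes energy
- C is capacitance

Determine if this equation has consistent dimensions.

No

Q (charge) has dimensions [I T].
E (energy) has dimensions [L^2 M T^-2].
C (capacitance) has dimensions [I^2 L^-2 M^-1 T^4].

Left side: [L^2 M T^-2]
Right side: [I^-2 L^4 M^2 T^-6]

The two sides have different dimensions, so the equation is NOT dimensionally consistent.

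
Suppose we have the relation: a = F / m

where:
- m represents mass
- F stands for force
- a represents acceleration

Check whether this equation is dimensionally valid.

Yes

m (mass) has dimensions [M].
F (force) has dimensions [L M T^-2].
a (acceleration) has dimensions [L T^-2].

Left side: [L T^-2]
Right side: [L T^-2]

Both sides have the same dimensions, so the equation is dimensionally consistent.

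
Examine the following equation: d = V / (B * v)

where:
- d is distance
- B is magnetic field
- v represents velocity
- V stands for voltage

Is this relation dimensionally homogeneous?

Yes

d (distance) has dimensions [L].
B (magnetic field) has dimensions [I^-1 M T^-2].
v (velocity) has dimensions [L T^-1].
V (voltage) has dimensions [I^-1 L^2 M T^-3].

Left side: [L]
Right side: [L]

Both sides have the same dimensions, so the equation is dimensionally consistent.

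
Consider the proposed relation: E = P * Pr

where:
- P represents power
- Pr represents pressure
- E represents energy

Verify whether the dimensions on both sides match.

No

P (power) has dimensions [L^2 M T^-3].
Pr (pressure) has dimensions [L^-1 M T^-2].
E (energy) has dimensions [L^2 M T^-2].

Left side: [L^2 M T^-2]
Right side: [L M^2 T^-5]

The two sides have different dimensions, so the equation is NOT dimensionally consistent.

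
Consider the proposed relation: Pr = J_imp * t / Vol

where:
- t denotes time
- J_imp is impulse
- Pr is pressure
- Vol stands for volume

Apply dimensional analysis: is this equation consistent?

No

t (time) has dimensions [T].
J_imp (impulse) has dimensions [L M T^-1].
Pr (pressure) has dimensions [L^-1 M T^-2].
Vol (volume) has dimensions [L^3].

Left side: [L^-1 M T^-2]
Right side: [L^-2 M]

The two sides have different dimensions, so the equation is NOT dimensionally consistent.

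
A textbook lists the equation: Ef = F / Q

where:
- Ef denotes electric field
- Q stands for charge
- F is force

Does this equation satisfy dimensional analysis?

Yes

Ef (electric field) has dimensions [I^-1 L M T^-3].
Q (charge) has dimensions [I T].
F (force) has dimensions [L M T^-2].

Left side: [I^-1 L M T^-3]
Right side: [I^-1 L M T^-3]

Both sides have the same dimensions, so the equation is dimensionally consistent.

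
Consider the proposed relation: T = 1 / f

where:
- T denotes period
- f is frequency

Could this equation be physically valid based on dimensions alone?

Yes

T (period) has dimensions [T].
f (frequency) has dimensions [T^-1].

Left side: [T]
Right side: [T]

Both sides have the same dimensions, so the equation is dimensionally consistent.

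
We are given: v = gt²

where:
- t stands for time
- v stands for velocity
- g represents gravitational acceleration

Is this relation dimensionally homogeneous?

No

t (time) has dimensions [T].
v (velocity) has dimensions [L T^-1].
g (gravitational acceleration) has dimensions [L T^-2].

Left side: [L T^-1]
Right side: [L]

The two sides have different dimensions, so the equation is NOT dimensionally consistent.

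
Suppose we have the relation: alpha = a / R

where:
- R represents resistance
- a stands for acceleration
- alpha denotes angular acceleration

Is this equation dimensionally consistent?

No

R (resistance) has dimensions [I^-2 L^2 M T^-3].
a (acceleration) has dimensions [L T^-2].
alpha (angular acceleration) has dimensions [T^-2].

Left side: [T^-2]
Right side: [I^2 L^-1 M^-1 T]

The two sides have different dimensions, so the equation is NOT dimensionally consistent.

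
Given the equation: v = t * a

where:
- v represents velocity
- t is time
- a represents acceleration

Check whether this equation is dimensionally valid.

Yes

v (velocity) has dimensions [L T^-1].
t (time) has dimensions [T].
a (acceleration) has dimensions [L T^-2].

Left side: [L T^-1]
Right side: [L T^-1]

Both sides have the same dimensions, so the equation is dimensionally consistent.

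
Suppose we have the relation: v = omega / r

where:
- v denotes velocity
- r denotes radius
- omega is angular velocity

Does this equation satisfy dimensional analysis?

No

v (velocity) has dimensions [L T^-1].
r (radius) has dimensions [L].
omega (angular velocity) has dimensions [T^-1].

Left side: [L T^-1]
Right side: [L^-1 T^-1]

The two sides have different dimensions, so the equation is NOT dimensionally consistent.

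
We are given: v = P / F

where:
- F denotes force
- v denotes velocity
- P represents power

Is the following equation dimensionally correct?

Yes

F (force) has dimensions [L M T^-2].
v (velocity) has dimensions [L T^-1].
P (power) has dimensions [L^2 M T^-3].

Left side: [L T^-1]
Right side: [L T^-1]

Both sides have the same dimensions, so the equation is dimensionally consistent.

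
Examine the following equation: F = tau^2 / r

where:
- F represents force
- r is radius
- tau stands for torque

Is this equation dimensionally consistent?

No

F (force) has dimensions [L M T^-2].
r (radius) has dimensions [L].
tau (torque) has dimensions [L^2 M T^-2].

Left side: [L M T^-2]
Right side: [L^3 M^2 T^-4]

The two sides have different dimensions, so the equation is NOT dimensionally consistent.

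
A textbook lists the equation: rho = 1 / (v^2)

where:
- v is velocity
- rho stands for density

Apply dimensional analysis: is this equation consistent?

No

v (velocity) has dimensions [L T^-1].
rho (density) has dimensions [L^-3 M].

Left side: [L^-3 M]
Right side: [L^-2 T^2]

The two sides have different dimensions, so the equation is NOT dimensionally consistent.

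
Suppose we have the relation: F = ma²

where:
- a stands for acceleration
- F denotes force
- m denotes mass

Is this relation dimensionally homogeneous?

No

a (acceleration) has dimensions [L T^-2].
F (force) has dimensions [L M T^-2].
m (mass) has dimensions [M].

Left side: [L M T^-2]
Right side: [L^2 M T^-4]

The two sides have different dimensions, so the equation is NOT dimensionally consistent.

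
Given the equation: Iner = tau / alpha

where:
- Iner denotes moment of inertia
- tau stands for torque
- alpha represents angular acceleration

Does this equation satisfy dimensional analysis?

Yes

Iner (moment of inertia) has dimensions [L^2 M].
tau (torque) has dimensions [L^2 M T^-2].
alpha (angular acceleration) has dimensions [T^-2].

Left side: [L^2 M]
Right side: [L^2 M]

Both sides have the same dimensions, so the equation is dimensionally consistent.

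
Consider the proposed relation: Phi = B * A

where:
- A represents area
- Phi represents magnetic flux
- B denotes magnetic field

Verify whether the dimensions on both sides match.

Yes

A (area) has dimensions [L^2].
Phi (magnetic flux) has dimensions [I^-1 L^2 M T^-2].
B (magnetic field) has dimensions [I^-1 M T^-2].

Left side: [I^-1 L^2 M T^-2]
Right side: [I^-1 L^2 M T^-2]

Both sides have the same dimensions, so the equation is dimensionally consistent.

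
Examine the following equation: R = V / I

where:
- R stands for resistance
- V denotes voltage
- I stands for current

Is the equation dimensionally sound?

Yes

R (resistance) has dimensions [I^-2 L^2 M T^-3].
V (voltage) has dimensions [I^-1 L^2 M T^-3].
I (current) has dimensions [I].

Left side: [I^-2 L^2 M T^-3]
Right side: [I^-2 L^2 M T^-3]

Both sides have the same dimensions, so the equation is dimensionally consistent.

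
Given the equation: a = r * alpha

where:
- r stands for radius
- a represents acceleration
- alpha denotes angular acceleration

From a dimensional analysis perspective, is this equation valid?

Yes

r (radius) has dimensions [L].
a (acceleration) has dimensions [L T^-2].
alpha (angular acceleration) has dimensions [T^-2].

Left side: [L T^-2]
Right side: [L T^-2]

Both sides have the same dimensions, so the equation is dimensionally consistent.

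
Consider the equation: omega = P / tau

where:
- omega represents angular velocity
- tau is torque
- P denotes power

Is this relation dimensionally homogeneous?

Yes

omega (angular velocity) has dimensions [T^-1].
tau (torque) has dimensions [L^2 M T^-2].
P (power) has dimensions [L^2 M T^-3].

Left side: [T^-1]
Right side: [T^-1]

Both sides have the same dimensions, so the equation is dimensionally consistent.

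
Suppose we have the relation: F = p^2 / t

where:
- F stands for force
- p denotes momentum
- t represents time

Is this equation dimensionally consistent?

No

F (force) has dimensions [L M T^-2].
p (momentum) has dimensions [L M T^-1].
t (time) has dimensions [T].

Left side: [L M T^-2]
Right side: [L^2 M^2 T^-3]

The two sides have different dimensions, so the equation is NOT dimensionally consistent.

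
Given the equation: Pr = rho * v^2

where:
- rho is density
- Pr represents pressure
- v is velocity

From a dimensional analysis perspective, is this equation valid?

Yes

rho (density) has dimensions [L^-3 M].
Pr (pressure) has dimensions [L^-1 M T^-2].
v (velocity) has dimensions [L T^-1].

Left side: [L^-1 M T^-2]
Right side: [L^-1 M T^-2]

Both sides have the same dimensions, so the equation is dimensionally consistent.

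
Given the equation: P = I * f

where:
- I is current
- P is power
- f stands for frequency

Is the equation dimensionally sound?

No

I (current) has dimensions [I].
P (power) has dimensions [L^2 M T^-3].
f (frequency) has dimensions [T^-1].

Left side: [L^2 M T^-3]
Right side: [I T^-1]

The two sides have different dimensions, so the equation is NOT dimensionally consistent.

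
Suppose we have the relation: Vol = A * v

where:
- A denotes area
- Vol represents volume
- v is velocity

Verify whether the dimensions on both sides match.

No

A (area) has dimensions [L^2].
Vol (volume) has dimensions [L^3].
v (velocity) has dimensions [L T^-1].

Left side: [L^3]
Right side: [L^3 T^-1]

The two sides have different dimensions, so the equation is NOT dimensionally consistent.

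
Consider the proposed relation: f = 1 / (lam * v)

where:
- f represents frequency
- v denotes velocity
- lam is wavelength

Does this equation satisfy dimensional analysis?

No

f (frequency) has dimensions [T^-1].
v (velocity) has dimensions [L T^-1].
lam (wavelength) has dimensions [L].

Left side: [T^-1]
Right side: [L^-2 T]

The two sides have different dimensions, so the equation is NOT dimensionally consistent.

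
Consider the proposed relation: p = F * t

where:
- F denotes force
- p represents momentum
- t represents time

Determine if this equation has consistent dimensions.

Yes

F (force) has dimensions [L M T^-2].
p (momentum) has dimensions [L M T^-1].
t (time) has dimensions [T].

Left side: [L M T^-1]
Right side: [L M T^-1]

Both sides have the same dimensions, so the equation is dimensionally consistent.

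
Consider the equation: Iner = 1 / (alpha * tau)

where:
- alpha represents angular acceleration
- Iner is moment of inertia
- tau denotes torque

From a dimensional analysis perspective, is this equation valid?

No

alpha (angular acceleration) has dimensions [T^-2].
Iner (moment of inertia) has dimensions [L^2 M].
tau (torque) has dimensions [L^2 M T^-2].

Left side: [L^2 M]
Right side: [L^-2 M^-1 T^4]

The two sides have different dimensions, so the equation is NOT dimensionally consistent.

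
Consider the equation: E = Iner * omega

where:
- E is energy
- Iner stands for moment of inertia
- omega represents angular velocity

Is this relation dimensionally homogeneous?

No

E (energy) has dimensions [L^2 M T^-2].
Iner (moment of inertia) has dimensions [L^2 M].
omega (angular velocity) has dimensions [T^-1].

Left side: [L^2 M T^-2]
Right side: [L^2 M T^-1]

The two sides have different dimensions, so the equation is NOT dimensionally consistent.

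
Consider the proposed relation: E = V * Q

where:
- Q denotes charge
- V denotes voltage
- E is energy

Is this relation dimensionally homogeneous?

Yes

Q (charge) has dimensions [I T].
V (voltage) has dimensions [I^-1 L^2 M T^-3].
E (energy) has dimensions [L^2 M T^-2].

Left side: [L^2 M T^-2]
Right side: [L^2 M T^-2]

Both sides have the same dimensions, so the equation is dimensionally consistent.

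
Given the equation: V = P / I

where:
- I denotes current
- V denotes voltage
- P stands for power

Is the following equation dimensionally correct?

Yes

I (current) has dimensions [I].
V (voltage) has dimensions [I^-1 L^2 M T^-3].
P (power) has dimensions [L^2 M T^-3].

Left side: [I^-1 L^2 M T^-3]
Right side: [I^-1 L^2 M T^-3]

Both sides have the same dimensions, so the equation is dimensionally consistent.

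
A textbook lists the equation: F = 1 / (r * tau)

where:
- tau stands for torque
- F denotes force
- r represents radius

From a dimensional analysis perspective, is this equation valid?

No

tau (torque) has dimensions [L^2 M T^-2].
F (force) has dimensions [L M T^-2].
r (radius) has dimensions [L].

Left side: [L M T^-2]
Right side: [L^-3 M^-1 T^2]

The two sides have different dimensions, so the equation is NOT dimensionally consistent.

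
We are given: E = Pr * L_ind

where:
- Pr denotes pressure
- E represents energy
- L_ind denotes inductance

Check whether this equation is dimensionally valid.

No

Pr (pressure) has dimensions [L^-1 M T^-2].
E (energy) has dimensions [L^2 M T^-2].
L_ind (inductance) has dimensions [I^-2 L^2 M T^-2].

Left side: [L^2 M T^-2]
Right side: [I^-2 L M^2 T^-4]

The two sides have different dimensions, so the equation is NOT dimensionally consistent.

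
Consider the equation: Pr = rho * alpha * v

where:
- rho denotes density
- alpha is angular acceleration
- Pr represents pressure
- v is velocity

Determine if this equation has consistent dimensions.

No

rho (density) has dimensions [L^-3 M].
alpha (angular acceleration) has dimensions [T^-2].
Pr (pressure) has dimensions [L^-1 M T^-2].
v (velocity) has dimensions [L T^-1].

Left side: [L^-1 M T^-2]
Right side: [L^-2 M T^-3]

The two sides have different dimensions, so the equation is NOT dimensionally consistent.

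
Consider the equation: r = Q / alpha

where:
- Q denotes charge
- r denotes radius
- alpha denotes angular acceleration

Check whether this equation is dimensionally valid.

No

Q (charge) has dimensions [I T].
r (radius) has dimensions [L].
alpha (angular acceleration) has dimensions [T^-2].

Left side: [L]
Right side: [I T^3]

The two sides have different dimensions, so the equation is NOT dimensionally consistent.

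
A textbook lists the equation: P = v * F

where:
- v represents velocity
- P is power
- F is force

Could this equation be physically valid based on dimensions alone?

Yes

v (velocity) has dimensions [L T^-1].
P (power) has dimensions [L^2 M T^-3].
F (force) has dimensions [L M T^-2].

Left side: [L^2 M T^-3]
Right side: [L^2 M T^-3]

Both sides have the same dimensions, so the equation is dimensionally consistent.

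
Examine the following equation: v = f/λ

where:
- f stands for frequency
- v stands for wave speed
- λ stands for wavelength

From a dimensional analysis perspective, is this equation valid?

No

f (frequency) has dimensions [T^-1].
v (wave speed) has dimensions [L T^-1].
λ (wavelength) has dimensions [L].

Left side: [L T^-1]
Right side: [L^-1 T^-1]

The two sides have different dimensions, so the equation is NOT dimensionally consistent.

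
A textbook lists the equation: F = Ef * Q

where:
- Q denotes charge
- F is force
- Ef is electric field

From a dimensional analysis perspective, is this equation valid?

Yes

Q (charge) has dimensions [I T].
F (force) has dimensions [L M T^-2].
Ef (electric field) has dimensions [I^-1 L M T^-3].

Left side: [L M T^-2]
Right side: [L M T^-2]

Both sides have the same dimensions, so the equation is dimensionally consistent.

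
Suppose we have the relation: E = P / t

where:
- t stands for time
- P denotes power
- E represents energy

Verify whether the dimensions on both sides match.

No

t (time) has dimensions [T].
P (power) has dimensions [L^2 M T^-3].
E (energy) has dimensions [L^2 M T^-2].

Left side: [L^2 M T^-2]
Right side: [L^2 M T^-4]

The two sides have different dimensions, so the equation is NOT dimensionally consistent.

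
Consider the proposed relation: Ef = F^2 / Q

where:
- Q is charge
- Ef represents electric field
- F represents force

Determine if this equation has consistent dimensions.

No

Q (charge) has dimensions [I T].
Ef (electric field) has dimensions [I^-1 L M T^-3].
F (force) has dimensions [L M T^-2].

Left side: [I^-1 L M T^-3]
Right side: [I^-1 L^2 M^2 T^-5]

The two sides have different dimensions, so the equation is NOT dimensionally consistent.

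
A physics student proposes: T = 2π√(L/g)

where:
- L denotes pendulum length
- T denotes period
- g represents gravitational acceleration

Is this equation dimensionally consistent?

Yes

L (pendulum length) has dimensions [L].
T (period) has dimensions [T].
g (gravitational acceleration) has dimensions [L T^-2].

Left side: [T]
Right side: [T]

Both sides have the same dimensions, so the equation is dimensionally consistent.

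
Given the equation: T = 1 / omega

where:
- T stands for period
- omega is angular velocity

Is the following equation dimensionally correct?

Yes

T (period) has dimensions [T].
omega (angular velocity) has dimensions [T^-1].

Left side: [T]
Right side: [T]

Both sides have the same dimensions, so the equation is dimensionally consistent.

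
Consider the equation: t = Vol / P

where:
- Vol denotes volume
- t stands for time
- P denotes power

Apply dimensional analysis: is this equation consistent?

No

Vol (volume) has dimensions [L^3].
t (time) has dimensions [T].
P (power) has dimensions [L^2 M T^-3].

Left side: [T]
Right side: [L M^-1 T^3]

The two sides have different dimensions, so the equation is NOT dimensionally consistent.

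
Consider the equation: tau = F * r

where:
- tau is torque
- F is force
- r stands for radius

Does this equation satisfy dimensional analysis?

Yes

tau (torque) has dimensions [L^2 M T^-2].
F (force) has dimensions [L M T^-2].
r (radius) has dimensions [L].

Left side: [L^2 M T^-2]
Right side: [L^2 M T^-2]

Both sides have the same dimensions, so the equation is dimensionally consistent.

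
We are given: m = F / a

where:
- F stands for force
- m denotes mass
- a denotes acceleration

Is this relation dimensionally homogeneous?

Yes

F (force) has dimensions [L M T^-2].
m (mass) has dimensions [M].
a (acceleration) has dimensions [L T^-2].

Left side: [M]
Right side: [M]

Both sides have the same dimensions, so the equation is dimensionally consistent.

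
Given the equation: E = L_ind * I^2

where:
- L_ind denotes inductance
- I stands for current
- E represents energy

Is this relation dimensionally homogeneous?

Yes

L_ind (inductance) has dimensions [I^-2 L^2 M T^-2].
I (current) has dimensions [I].
E (energy) has dimensions [L^2 M T^-2].

Left side: [L^2 M T^-2]
Right side: [L^2 M T^-2]

Both sides have the same dimensions, so the equation is dimensionally consistent.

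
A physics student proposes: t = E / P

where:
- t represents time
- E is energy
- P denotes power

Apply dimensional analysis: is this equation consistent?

Yes

t (time) has dimensions [T].
E (energy) has dimensions [L^2 M T^-2].
P (power) has dimensions [L^2 M T^-3].

Left side: [T]
Right side: [T]

Both sides have the same dimensions, so the equation is dimensionally consistent.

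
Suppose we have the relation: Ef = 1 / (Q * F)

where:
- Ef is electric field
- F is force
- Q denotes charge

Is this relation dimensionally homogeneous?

No

Ef (electric field) has dimensions [I^-1 L M T^-3].
F (force) has dimensions [L M T^-2].
Q (charge) has dimensions [I T].

Left side: [I^-1 L M T^-3]
Right side: [I^-1 L^-1 M^-1 T]

The two sides have different dimensions, so the equation is NOT dimensionally consistent.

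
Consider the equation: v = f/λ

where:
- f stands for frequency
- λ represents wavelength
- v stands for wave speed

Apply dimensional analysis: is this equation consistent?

No

f (frequency) has dimensions [T^-1].
λ (wavelength) has dimensions [L].
v (wave speed) has dimensions [L T^-1].

Left side: [L T^-1]
Right side: [L^-1 T^-1]

The two sides have different dimensions, so the equation is NOT dimensionally consistent.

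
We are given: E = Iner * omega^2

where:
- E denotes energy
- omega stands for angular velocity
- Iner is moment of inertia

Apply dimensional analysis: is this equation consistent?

Yes

E (energy) has dimensions [L^2 M T^-2].
omega (angular velocity) has dimensions [T^-1].
Iner (moment of inertia) has dimensions [L^2 M].

Left side: [L^2 M T^-2]
Right side: [L^2 M T^-2]

Both sides have the same dimensions, so the equation is dimensionally consistent.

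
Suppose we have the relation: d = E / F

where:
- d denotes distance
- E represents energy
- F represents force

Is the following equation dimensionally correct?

Yes

d (distance) has dimensions [L].
E (energy) has dimensions [L^2 M T^-2].
F (force) has dimensions [L M T^-2].

Left side: [L]
Right side: [L]

Both sides have the same dimensions, so the equation is dimensionally consistent.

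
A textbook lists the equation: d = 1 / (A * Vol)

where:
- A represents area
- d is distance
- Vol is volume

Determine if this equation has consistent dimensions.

No

A (area) has dimensions [L^2].
d (distance) has dimensions [L].
Vol (volume) has dimensions [L^3].

Left side: [L]
Right side: [L^-5]

The two sides have different dimensions, so the equation is NOT dimensionally consistent.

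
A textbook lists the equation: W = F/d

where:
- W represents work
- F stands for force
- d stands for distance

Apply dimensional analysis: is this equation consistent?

No

W (work) has dimensions [L^2 M T^-2].
F (force) has dimensions [L M T^-2].
d (distance) has dimensions [L].

Left side: [L^2 M T^-2]
Right side: [M T^-2]

The two sides have different dimensions, so the equation is NOT dimensionally consistent.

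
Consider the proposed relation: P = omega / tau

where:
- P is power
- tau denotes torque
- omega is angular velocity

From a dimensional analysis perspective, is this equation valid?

No

P (power) has dimensions [L^2 M T^-3].
tau (torque) has dimensions [L^2 M T^-2].
omega (angular velocity) has dimensions [T^-1].

Left side: [L^2 M T^-3]
Right side: [L^-2 M^-1 T]

The two sides have different dimensions, so the equation is NOT dimensionally consistent.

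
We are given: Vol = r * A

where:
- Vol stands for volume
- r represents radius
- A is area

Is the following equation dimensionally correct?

Yes

Vol (volume) has dimensions [L^3].
r (radius) has dimensions [L].
A (area) has dimensions [L^2].

Left side: [L^3]
Right side: [L^3]

Both sides have the same dimensions, so the equation is dimensionally consistent.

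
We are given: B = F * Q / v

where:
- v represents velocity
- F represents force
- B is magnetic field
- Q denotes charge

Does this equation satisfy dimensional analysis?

No

v (velocity) has dimensions [L T^-1].
F (force) has dimensions [L M T^-2].
B (magnetic field) has dimensions [I^-1 M T^-2].
Q (charge) has dimensions [I T].

Left side: [I^-1 M T^-2]
Right side: [I M]

The two sides have different dimensions, so the equation is NOT dimensionally consistent.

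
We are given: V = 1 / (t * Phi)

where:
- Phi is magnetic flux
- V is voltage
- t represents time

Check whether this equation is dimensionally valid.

No

Phi (magnetic flux) has dimensions [I^-1 L^2 M T^-2].
V (voltage) has dimensions [I^-1 L^2 M T^-3].
t (time) has dimensions [T].

Left side: [I^-1 L^2 M T^-3]
Right side: [I L^-2 M^-1 T]

The two sides have different dimensions, so the equation is NOT dimensionally consistent.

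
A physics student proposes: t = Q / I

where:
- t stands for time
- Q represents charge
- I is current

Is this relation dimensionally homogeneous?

Yes

t (time) has dimensions [T].
Q (charge) has dimensions [I T].
I (current) has dimensions [I].

Left side: [T]
Right side: [T]

Both sides have the same dimensions, so the equation is dimensionally consistent.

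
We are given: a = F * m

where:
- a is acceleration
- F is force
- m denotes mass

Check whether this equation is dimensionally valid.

No

a (acceleration) has dimensions [L T^-2].
F (force) has dimensions [L M T^-2].
m (mass) has dimensions [M].

Left side: [L T^-2]
Right side: [L M^2 T^-2]

The two sides have different dimensions, so the equation is NOT dimensionally consistent.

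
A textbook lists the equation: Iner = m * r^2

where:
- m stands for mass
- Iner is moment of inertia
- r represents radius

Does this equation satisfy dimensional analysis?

Yes

m (mass) has dimensions [M].
Iner (moment of inertia) has dimensions [L^2 M].
r (radius) has dimensions [L].

Left side: [L^2 M]
Right side: [L^2 M]

Both sides have the same dimensions, so the equation is dimensionally consistent.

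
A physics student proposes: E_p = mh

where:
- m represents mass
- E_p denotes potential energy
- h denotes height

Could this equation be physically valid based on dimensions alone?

No

m (mass) has dimensions [M].
E_p (potential energy) has dimensions [L^2 M T^-2].
h (height) has dimensions [L].

Left side: [L^2 M T^-2]
Right side: [L M]

The two sides have different dimensions, so the equation is NOT dimensionally consistent.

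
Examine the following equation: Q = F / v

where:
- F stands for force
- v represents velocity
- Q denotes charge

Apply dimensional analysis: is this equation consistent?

No

F (force) has dimensions [L M T^-2].
v (velocity) has dimensions [L T^-1].
Q (charge) has dimensions [I T].

Left side: [I T]
Right side: [M T^-1]

The two sides have different dimensions, so the equation is NOT dimensionally consistent.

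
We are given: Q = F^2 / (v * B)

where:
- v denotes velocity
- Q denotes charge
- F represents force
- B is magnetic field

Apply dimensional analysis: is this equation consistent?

No

v (velocity) has dimensions [L T^-1].
Q (charge) has dimensions [I T].
F (force) has dimensions [L M T^-2].
B (magnetic field) has dimensions [I^-1 M T^-2].

Left side: [I T]
Right side: [I L M T^-1]

The two sides have different dimensions, so the equation is NOT dimensionally consistent.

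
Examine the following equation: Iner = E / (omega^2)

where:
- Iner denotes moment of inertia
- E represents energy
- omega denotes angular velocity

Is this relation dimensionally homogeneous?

Yes

Iner (moment of inertia) has dimensions [L^2 M].
E (energy) has dimensions [L^2 M T^-2].
omega (angular velocity) has dimensions [T^-1].

Left side: [L^2 M]
Right side: [L^2 M]

Both sides have the same dimensions, so the equation is dimensionally consistent.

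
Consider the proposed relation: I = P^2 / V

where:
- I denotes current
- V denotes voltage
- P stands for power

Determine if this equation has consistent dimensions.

No

I (current) has dimensions [I].
V (voltage) has dimensions [I^-1 L^2 M T^-3].
P (power) has dimensions [L^2 M T^-3].

Left side: [I]
Right side: [I L^2 M T^-3]

The two sides have different dimensions, so the equation is NOT dimensionally consistent.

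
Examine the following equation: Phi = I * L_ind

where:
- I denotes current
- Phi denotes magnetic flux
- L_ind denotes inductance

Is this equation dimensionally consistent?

Yes

I (current) has dimensions [I].
Phi (magnetic flux) has dimensions [I^-1 L^2 M T^-2].
L_ind (inductance) has dimensions [I^-2 L^2 M T^-2].

Left side: [I^-1 L^2 M T^-2]
Right side: [I^-1 L^2 M T^-2]

Both sides have the same dimensions, so the equation is dimensionally consistent.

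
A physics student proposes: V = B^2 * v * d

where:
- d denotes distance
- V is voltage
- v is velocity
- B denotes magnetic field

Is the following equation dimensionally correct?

No

d (distance) has dimensions [L].
V (voltage) has dimensions [I^-1 L^2 M T^-3].
v (velocity) has dimensions [L T^-1].
B (magnetic field) has dimensions [I^-1 M T^-2].

Left side: [I^-1 L^2 M T^-3]
Right side: [I^-2 L^2 M^2 T^-5]

The two sides have different dimensions, so the equation is NOT dimensionally consistent.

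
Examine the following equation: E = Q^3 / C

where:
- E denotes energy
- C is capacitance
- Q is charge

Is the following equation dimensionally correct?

No

E (energy) has dimensions [L^2 M T^-2].
C (capacitance) has dimensions [I^2 L^-2 M^-1 T^4].
Q (charge) has dimensions [I T].

Left side: [L^2 M T^-2]
Right side: [I L^2 M T^-1]

The two sides have different dimensions, so the equation is NOT dimensionally consistent.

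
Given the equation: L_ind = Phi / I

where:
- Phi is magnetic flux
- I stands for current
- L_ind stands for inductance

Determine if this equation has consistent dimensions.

Yes

Phi (magnetic flux) has dimensions [I^-1 L^2 M T^-2].
I (current) has dimensions [I].
L_ind (inductance) has dimensions [I^-2 L^2 M T^-2].

Left side: [I^-2 L^2 M T^-2]
Right side: [I^-2 L^2 M T^-2]

Both sides have the same dimensions, so the equation is dimensionally consistent.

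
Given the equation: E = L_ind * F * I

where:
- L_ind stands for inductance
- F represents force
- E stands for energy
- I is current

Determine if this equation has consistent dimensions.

No

L_ind (inductance) has dimensions [I^-2 L^2 M T^-2].
F (force) has dimensions [L M T^-2].
E (energy) has dimensions [L^2 M T^-2].
I (current) has dimensions [I].

Left side: [L^2 M T^-2]
Right side: [I^-1 L^3 M^2 T^-4]

The two sides have different dimensions, so the equation is NOT dimensionally consistent.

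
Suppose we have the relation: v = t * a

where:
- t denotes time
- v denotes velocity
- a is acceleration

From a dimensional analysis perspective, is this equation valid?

Yes

t (time) has dimensions [T].
v (velocity) has dimensions [L T^-1].
a (acceleration) has dimensions [L T^-2].

Left side: [L T^-1]
Right side: [L T^-1]

Both sides have the same dimensions, so the equation is dimensionally consistent.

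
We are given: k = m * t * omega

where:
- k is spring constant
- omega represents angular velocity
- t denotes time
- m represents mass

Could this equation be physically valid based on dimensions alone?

No

k (spring constant) has dimensions [M T^-2].
omega (angular velocity) has dimensions [T^-1].
t (time) has dimensions [T].
m (mass) has dimensions [M].

Left side: [M T^-2]
Right side: [M]

The two sides have different dimensions, so the equation is NOT dimensionally consistent.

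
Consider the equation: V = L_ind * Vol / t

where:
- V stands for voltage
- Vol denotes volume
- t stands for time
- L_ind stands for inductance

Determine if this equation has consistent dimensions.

No

V (voltage) has dimensions [I^-1 L^2 M T^-3].
Vol (volume) has dimensions [L^3].
t (time) has dimensions [T].
L_ind (inductance) has dimensions [I^-2 L^2 M T^-2].

Left side: [I^-1 L^2 M T^-3]
Right side: [I^-2 L^5 M T^-3]

The two sides have different dimensions, so the equation is NOT dimensionally consistent.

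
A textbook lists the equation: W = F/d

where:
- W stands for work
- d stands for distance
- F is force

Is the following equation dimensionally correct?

No

W (work) has dimensions [L^2 M T^-2].
d (distance) has dimensions [L].
F (force) has dimensions [L M T^-2].

Left side: [L^2 M T^-2]
Right side: [M T^-2]

The two sides have different dimensions, so the equation is NOT dimensionally consistent.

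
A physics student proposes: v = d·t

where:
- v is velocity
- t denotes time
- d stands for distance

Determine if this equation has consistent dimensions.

No

v (velocity) has dimensions [L T^-1].
t (time) has dimensions [T].
d (distance) has dimensions [L].

Left side: [L T^-1]
Right side: [L T]

The two sides have different dimensions, so the equation is NOT dimensionally consistent.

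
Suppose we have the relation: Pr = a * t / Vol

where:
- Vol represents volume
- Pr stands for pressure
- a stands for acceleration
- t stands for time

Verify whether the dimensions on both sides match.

No

Vol (volume) has dimensions [L^3].
Pr (pressure) has dimensions [L^-1 M T^-2].
a (acceleration) has dimensions [L T^-2].
t (time) has dimensions [T].

Left side: [L^-1 M T^-2]
Right side: [L^-2 T^-1]

The two sides have different dimensions, so the equation is NOT dimensionally consistent.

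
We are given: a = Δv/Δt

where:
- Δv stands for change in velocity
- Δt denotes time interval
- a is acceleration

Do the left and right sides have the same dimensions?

Yes

Δv (change in velocity) has dimensions [L T^-1].
Δt (time interval) has dimensions [T].
a (acceleration) has dimensions [L T^-2].

Left side: [L T^-2]
Right side: [L T^-2]

Both sides have the same dimensions, so the equation is dimensionally consistent.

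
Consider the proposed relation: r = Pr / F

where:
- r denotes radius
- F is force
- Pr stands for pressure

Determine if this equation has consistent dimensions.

No

r (radius) has dimensions [L].
F (force) has dimensions [L M T^-2].
Pr (pressure) has dimensions [L^-1 M T^-2].

Left side: [L]
Right side: [L^-2]

The two sides have different dimensions, so the equation is NOT dimensionally consistent.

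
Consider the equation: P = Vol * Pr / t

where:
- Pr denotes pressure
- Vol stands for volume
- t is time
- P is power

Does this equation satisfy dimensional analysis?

Yes

Pr (pressure) has dimensions [L^-1 M T^-2].
Vol (volume) has dimensions [L^3].
t (time) has dimensions [T].
P (power) has dimensions [L^2 M T^-3].

Left side: [L^2 M T^-3]
Right side: [L^2 M T^-3]

Both sides have the same dimensions, so the equation is dimensionally consistent.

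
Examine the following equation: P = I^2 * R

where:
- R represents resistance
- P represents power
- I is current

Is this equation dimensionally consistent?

Yes

R (resistance) has dimensions [I^-2 L^2 M T^-3].
P (power) has dimensions [L^2 M T^-3].
I (current) has dimensions [I].

Left side: [L^2 M T^-3]
Right side: [L^2 M T^-3]

Both sides have the same dimensions, so the equation is dimensionally consistent.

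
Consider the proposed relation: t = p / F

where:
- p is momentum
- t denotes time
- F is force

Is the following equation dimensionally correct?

Yes

p (momentum) has dimensions [L M T^-1].
t (time) has dimensions [T].
F (force) has dimensions [L M T^-2].

Left side: [T]
Right side: [T]

Both sides have the same dimensions, so the equation is dimensionally consistent.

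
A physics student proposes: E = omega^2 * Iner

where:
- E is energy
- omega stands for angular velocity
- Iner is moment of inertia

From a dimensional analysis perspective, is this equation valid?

Yes

E (energy) has dimensions [L^2 M T^-2].
omega (angular velocity) has dimensions [T^-1].
Iner (moment of inertia) has dimensions [L^2 M].

Left side: [L^2 M T^-2]
Right side: [L^2 M T^-2]

Both sides have the same dimensions, so the equation is dimensionally consistent.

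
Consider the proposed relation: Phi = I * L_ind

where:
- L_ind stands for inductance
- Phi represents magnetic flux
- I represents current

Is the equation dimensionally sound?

Yes

L_ind (inductance) has dimensions [I^-2 L^2 M T^-2].
Phi (magnetic flux) has dimensions [I^-1 L^2 M T^-2].
I (current) has dimensions [I].

Left side: [I^-1 L^2 M T^-2]
Right side: [I^-1 L^2 M T^-2]

Both sides have the same dimensions, so the equation is dimensionally consistent.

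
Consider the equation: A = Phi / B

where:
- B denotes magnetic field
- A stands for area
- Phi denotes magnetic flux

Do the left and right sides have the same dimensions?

Yes

B (magnetic field) has dimensions [I^-1 M T^-2].
A (area) has dimensions [L^2].
Phi (magnetic flux) has dimensions [I^-1 L^2 M T^-2].

Left side: [L^2]
Right side: [L^2]

Both sides have the same dimensions, so the equation is dimensionally consistent.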